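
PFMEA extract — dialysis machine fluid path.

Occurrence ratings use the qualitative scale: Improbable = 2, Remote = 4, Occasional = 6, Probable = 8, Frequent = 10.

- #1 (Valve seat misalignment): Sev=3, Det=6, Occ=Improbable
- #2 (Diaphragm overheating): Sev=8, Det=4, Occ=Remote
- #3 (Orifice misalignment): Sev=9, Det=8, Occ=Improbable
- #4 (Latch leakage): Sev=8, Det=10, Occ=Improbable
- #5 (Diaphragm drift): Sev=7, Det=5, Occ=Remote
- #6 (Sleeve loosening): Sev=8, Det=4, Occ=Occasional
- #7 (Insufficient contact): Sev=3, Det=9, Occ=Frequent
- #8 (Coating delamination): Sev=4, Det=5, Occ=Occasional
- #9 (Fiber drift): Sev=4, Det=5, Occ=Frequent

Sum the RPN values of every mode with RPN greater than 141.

RPN = Severity × Occurrence × Detection:
  #1: 3 × 2 × 6 = 36
  #2: 8 × 4 × 4 = 128
  #3: 9 × 2 × 8 = 144
  #4: 8 × 2 × 10 = 160
  #5: 7 × 4 × 5 = 140
  #6: 8 × 6 × 4 = 192
  #7: 3 × 10 × 9 = 270
  #8: 4 × 6 × 5 = 120
  #9: 4 × 10 × 5 = 200
RPN > 141: #3 (144), #4 (160), #6 (192), #7 (270), #9 (200).
Sum: 144 + 160 + 192 + 270 + 200 = 966.

966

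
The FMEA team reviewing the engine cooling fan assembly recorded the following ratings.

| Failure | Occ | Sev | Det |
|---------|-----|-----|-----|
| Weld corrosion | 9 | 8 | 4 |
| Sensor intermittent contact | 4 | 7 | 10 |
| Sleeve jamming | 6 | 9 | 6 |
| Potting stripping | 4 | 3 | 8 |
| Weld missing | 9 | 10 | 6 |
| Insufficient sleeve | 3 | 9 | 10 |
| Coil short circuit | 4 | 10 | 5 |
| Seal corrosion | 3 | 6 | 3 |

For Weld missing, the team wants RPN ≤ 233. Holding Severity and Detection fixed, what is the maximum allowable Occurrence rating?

3

Weld missing: S=10, O=9, D=6 → current RPN = 540.
Fixed product = 60. Need 60 × O ≤ 233, so O ≤ 233/60 = 3.88.
Maximum integer Occurrence rating = 3 (gives RPN 180; O=4 would give 240 > 233).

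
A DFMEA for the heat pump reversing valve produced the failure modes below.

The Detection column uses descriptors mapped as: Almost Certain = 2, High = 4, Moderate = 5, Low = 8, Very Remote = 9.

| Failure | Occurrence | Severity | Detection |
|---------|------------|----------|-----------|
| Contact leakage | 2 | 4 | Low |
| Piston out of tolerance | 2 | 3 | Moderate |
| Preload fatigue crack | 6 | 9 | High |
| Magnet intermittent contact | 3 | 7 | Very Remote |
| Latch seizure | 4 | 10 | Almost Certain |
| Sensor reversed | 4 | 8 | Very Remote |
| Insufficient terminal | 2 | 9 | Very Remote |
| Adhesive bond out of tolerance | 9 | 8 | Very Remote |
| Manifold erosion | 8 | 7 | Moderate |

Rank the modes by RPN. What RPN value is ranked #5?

RPN = Severity × Occurrence × Detection:
  Contact leakage: 4 × 2 × 8 = 64
  Piston out of tolerance: 3 × 2 × 5 = 30
  Preload fatigue crack: 9 × 6 × 4 = 216
  Magnet intermittent contact: 7 × 3 × 9 = 189
  Latch seizure: 10 × 4 × 2 = 80
  Sensor reversed: 8 × 4 × 9 = 288
  Insufficient terminal: 9 × 2 × 9 = 162
  Adhesive bond out of tolerance: 8 × 9 × 9 = 648
  Manifold erosion: 7 × 8 × 5 = 280
Sorted descending: 648, 288, 280, 216, 189, 162, 80, 64, 30.
The fifth-highest RPN is 189 (Magnet intermittent contact).

189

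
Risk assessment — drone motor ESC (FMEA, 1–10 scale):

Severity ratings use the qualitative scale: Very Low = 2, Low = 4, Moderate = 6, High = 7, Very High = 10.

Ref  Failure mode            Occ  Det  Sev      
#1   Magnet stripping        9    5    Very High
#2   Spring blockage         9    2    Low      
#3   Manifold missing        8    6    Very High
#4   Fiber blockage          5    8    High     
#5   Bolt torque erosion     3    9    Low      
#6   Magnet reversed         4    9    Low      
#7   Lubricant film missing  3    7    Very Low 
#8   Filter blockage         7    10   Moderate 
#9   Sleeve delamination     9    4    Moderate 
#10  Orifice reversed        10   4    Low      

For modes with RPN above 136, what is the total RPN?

RPN = Severity × Occurrence × Detection:
  #1: 10 × 9 × 5 = 450
  #2: 4 × 9 × 2 = 72
  #3: 10 × 8 × 6 = 480
  #4: 7 × 5 × 8 = 280
  #5: 4 × 3 × 9 = 108
  #6: 4 × 4 × 9 = 144
  #7: 2 × 3 × 7 = 42
  #8: 6 × 7 × 10 = 420
  #9: 6 × 9 × 4 = 216
  #10: 4 × 10 × 4 = 160
RPN > 136: #1 (450), #3 (480), #4 (280), #6 (144), #8 (420), #9 (216), #10 (160).
Sum: 450 + 480 + 280 + 144 + 420 + 216 + 160 = 2150.

2150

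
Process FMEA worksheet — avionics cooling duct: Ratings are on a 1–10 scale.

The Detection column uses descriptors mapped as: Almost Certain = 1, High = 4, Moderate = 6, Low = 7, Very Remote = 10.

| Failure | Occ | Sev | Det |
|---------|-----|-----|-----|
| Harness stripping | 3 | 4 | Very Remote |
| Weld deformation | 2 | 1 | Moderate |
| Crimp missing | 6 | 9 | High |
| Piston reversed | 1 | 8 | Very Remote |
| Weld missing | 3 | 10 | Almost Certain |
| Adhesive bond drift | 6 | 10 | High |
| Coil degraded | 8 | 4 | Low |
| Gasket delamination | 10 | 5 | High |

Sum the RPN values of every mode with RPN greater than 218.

464

RPN = Severity × Occurrence × Detection:
  Harness stripping: 4 × 3 × 10 = 120
  Weld deformation: 1 × 2 × 6 = 12
  Crimp missing: 9 × 6 × 4 = 216
  Piston reversed: 8 × 1 × 10 = 80
  Weld missing: 10 × 3 × 1 = 30
  Adhesive bond drift: 10 × 6 × 4 = 240
  Coil degraded: 4 × 8 × 7 = 224
  Gasket delamination: 5 × 10 × 4 = 200
RPN > 218: Adhesive bond drift (240), Coil degraded (224).
Sum: 240 + 224 = 464.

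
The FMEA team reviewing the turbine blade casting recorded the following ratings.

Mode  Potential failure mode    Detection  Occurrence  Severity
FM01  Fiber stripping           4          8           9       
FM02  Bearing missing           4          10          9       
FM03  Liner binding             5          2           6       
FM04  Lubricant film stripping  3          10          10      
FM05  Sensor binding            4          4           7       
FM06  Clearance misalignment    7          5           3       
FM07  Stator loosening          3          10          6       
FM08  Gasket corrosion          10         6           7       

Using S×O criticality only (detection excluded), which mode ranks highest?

Criticality = Severity × Occurrence:
  FM01: 9 × 8 = 72
  FM02: 9 × 10 = 90
  FM03: 6 × 2 = 12
  FM04: 10 × 10 = 100
  FM05: 7 × 4 = 28
  FM06: 3 × 5 = 15
  FM07: 6 × 10 = 60
  FM08: 7 × 6 = 42
Highest criticality is 100 → FM04.

FM04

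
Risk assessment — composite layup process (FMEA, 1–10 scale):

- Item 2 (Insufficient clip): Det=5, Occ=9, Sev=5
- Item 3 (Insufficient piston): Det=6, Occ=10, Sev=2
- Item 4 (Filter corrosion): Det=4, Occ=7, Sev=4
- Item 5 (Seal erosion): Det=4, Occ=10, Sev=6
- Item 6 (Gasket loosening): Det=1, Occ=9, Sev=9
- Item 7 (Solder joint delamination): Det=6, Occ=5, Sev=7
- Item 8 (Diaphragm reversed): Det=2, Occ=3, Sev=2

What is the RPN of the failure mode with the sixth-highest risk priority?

81

RPN = Severity × Occurrence × Detection:
  Item 2: 5 × 9 × 5 = 225
  Item 3: 2 × 10 × 6 = 120
  Item 4: 4 × 7 × 4 = 112
  Item 5: 6 × 10 × 4 = 240
  Item 6: 9 × 9 × 1 = 81
  Item 7: 7 × 5 × 6 = 210
  Item 8: 2 × 3 × 2 = 12
Sorted descending: 240, 225, 210, 120, 112, 81, 12.
The sixth-highest RPN is 81 (Item 6).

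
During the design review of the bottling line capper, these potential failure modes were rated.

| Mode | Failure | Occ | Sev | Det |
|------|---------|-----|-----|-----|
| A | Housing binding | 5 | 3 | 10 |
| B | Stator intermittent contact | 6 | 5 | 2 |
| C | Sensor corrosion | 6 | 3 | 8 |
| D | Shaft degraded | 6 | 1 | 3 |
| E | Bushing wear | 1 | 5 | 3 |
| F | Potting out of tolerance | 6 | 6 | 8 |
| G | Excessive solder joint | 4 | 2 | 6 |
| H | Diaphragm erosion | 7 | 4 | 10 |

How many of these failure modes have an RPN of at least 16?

RPN = Severity × Occurrence × Detection:
  A: 3 × 5 × 10 = 150
  B: 5 × 6 × 2 = 60
  C: 3 × 6 × 8 = 144
  D: 1 × 6 × 3 = 18
  E: 5 × 1 × 3 = 15
  F: 6 × 6 × 8 = 288
  G: 2 × 4 × 6 = 48
  H: 4 × 7 × 10 = 280
Modes with RPN ≥ 16: A (150), B (60), C (144), D (18), F (288), G (48), H (280) → 7.

7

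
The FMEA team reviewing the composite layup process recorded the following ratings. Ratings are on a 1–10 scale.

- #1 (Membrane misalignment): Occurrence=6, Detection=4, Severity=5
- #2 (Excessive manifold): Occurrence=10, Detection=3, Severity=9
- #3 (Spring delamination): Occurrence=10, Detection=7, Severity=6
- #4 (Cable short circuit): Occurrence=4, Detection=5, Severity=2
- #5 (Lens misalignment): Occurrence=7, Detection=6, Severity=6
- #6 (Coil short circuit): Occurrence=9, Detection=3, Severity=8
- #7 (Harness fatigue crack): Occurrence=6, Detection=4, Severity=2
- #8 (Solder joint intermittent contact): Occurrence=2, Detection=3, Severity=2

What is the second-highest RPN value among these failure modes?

RPN = Severity × Occurrence × Detection:
  #1: 5 × 6 × 4 = 120
  #2: 9 × 10 × 3 = 270
  #3: 6 × 10 × 7 = 420
  #4: 2 × 4 × 5 = 40
  #5: 6 × 7 × 6 = 252
  #6: 8 × 9 × 3 = 216
  #7: 2 × 6 × 4 = 48
  #8: 2 × 2 × 3 = 12
Sorted descending: 420, 270, 252, 216, 120, 48, 40, 12.
The second-highest RPN is 270 (#2).

270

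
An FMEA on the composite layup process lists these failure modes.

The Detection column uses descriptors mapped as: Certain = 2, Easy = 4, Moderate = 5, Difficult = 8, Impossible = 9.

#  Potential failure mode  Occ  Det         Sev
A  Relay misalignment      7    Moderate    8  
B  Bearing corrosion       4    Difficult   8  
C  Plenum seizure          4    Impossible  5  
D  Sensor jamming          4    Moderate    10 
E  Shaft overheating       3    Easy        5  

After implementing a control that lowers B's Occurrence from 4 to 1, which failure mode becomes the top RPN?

RPN = Severity × Occurrence × Detection:
  A: 8 × 7 × 5 = 280
  B: 8 × 4 × 8 = 256
  C: 5 × 4 × 9 = 180
  D: 10 × 4 × 5 = 200
  E: 5 × 3 × 4 = 60
After action: B → 8 × 1 × 8 = 64.
Revised RPNs: A=280, D=200, C=180, B=64, E=60.
Highest is now A (280).

A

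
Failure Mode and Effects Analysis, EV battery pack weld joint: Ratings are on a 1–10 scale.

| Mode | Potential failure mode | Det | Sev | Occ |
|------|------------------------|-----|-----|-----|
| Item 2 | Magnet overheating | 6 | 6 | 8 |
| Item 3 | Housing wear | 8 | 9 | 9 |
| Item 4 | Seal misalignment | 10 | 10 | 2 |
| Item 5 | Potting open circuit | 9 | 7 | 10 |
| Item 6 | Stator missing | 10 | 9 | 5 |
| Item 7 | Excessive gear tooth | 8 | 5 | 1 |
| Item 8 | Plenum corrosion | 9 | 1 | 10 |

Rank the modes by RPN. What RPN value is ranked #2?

RPN = Severity × Occurrence × Detection:
  Item 2: 6 × 8 × 6 = 288
  Item 3: 9 × 9 × 8 = 648
  Item 4: 10 × 2 × 10 = 200
  Item 5: 7 × 10 × 9 = 630
  Item 6: 9 × 5 × 10 = 450
  Item 7: 5 × 1 × 8 = 40
  Item 8: 1 × 10 × 9 = 90
Sorted descending: 648, 630, 450, 288, 200, 90, 40.
The second-highest RPN is 630 (Item 5).

630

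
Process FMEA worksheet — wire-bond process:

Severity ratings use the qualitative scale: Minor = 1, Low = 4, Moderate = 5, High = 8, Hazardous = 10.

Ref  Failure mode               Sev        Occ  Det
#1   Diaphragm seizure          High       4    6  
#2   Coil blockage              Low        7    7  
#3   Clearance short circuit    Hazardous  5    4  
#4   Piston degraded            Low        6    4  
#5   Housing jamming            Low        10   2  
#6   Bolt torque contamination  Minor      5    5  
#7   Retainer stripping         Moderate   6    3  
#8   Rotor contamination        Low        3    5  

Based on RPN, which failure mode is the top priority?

#3

RPN = Severity × Occurrence × Detection:
  #1: 8 × 4 × 6 = 192
  #2: 4 × 7 × 7 = 196
  #3: 10 × 5 × 4 = 200
  #4: 4 × 6 × 4 = 96
  #5: 4 × 10 × 2 = 80
  #6: 1 × 5 × 5 = 25
  #7: 5 × 6 × 3 = 90
  #8: 4 × 3 × 5 = 60
Highest RPN is 200 → #3.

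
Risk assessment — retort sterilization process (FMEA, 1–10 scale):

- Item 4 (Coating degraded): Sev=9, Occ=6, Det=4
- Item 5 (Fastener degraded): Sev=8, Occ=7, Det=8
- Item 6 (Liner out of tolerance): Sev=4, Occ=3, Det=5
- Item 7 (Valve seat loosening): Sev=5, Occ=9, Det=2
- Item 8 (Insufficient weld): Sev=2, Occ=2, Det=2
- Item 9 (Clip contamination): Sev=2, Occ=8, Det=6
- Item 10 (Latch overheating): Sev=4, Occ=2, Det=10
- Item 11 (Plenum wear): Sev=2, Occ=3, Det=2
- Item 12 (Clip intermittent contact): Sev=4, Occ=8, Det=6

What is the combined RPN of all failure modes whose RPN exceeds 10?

1194

RPN = Severity × Occurrence × Detection:
  Item 4: 9 × 6 × 4 = 216
  Item 5: 8 × 7 × 8 = 448
  Item 6: 4 × 3 × 5 = 60
  Item 7: 5 × 9 × 2 = 90
  Item 8: 2 × 2 × 2 = 8
  Item 9: 2 × 8 × 6 = 96
  Item 10: 4 × 2 × 10 = 80
  Item 11: 2 × 3 × 2 = 12
  Item 12: 4 × 8 × 6 = 192
RPN > 10: Item 4 (216), Item 5 (448), Item 6 (60), Item 7 (90), Item 9 (96), Item 10 (80), Item 11 (12), Item 12 (192).
Sum: 216 + 448 + 60 + 90 + 96 + 80 + 12 + 192 = 1194.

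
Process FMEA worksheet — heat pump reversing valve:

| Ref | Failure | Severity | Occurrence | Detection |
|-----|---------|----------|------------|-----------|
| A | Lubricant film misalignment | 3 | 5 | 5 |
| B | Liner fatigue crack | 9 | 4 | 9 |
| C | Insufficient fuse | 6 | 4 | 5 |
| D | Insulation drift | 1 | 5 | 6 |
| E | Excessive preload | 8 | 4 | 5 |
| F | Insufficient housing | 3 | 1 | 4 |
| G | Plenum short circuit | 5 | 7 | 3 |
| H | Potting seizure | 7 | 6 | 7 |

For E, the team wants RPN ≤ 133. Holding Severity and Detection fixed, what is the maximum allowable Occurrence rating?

E: S=8, O=4, D=5 → current RPN = 160.
Fixed product = 40. Need 40 × O ≤ 133, so O ≤ 133/40 = 3.33.
Maximum integer Occurrence rating = 3 (gives RPN 120; O=4 would give 160 > 133).

3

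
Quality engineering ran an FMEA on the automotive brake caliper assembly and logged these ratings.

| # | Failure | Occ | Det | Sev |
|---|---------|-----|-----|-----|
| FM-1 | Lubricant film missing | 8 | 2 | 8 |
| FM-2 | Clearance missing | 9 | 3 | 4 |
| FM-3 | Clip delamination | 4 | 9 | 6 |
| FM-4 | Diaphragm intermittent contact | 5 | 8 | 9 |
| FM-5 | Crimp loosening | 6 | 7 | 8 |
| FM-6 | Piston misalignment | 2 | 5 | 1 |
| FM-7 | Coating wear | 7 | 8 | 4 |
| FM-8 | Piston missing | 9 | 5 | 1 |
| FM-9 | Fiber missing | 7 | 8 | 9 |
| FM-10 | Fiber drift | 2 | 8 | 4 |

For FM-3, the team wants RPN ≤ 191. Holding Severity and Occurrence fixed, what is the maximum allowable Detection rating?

FM-3: S=6, O=4, D=9 → current RPN = 216.
Fixed product = 24. Need 24 × D ≤ 191, so D ≤ 191/24 = 7.96.
Maximum integer Detection rating = 7 (gives RPN 168; D=8 would give 192 > 191).

7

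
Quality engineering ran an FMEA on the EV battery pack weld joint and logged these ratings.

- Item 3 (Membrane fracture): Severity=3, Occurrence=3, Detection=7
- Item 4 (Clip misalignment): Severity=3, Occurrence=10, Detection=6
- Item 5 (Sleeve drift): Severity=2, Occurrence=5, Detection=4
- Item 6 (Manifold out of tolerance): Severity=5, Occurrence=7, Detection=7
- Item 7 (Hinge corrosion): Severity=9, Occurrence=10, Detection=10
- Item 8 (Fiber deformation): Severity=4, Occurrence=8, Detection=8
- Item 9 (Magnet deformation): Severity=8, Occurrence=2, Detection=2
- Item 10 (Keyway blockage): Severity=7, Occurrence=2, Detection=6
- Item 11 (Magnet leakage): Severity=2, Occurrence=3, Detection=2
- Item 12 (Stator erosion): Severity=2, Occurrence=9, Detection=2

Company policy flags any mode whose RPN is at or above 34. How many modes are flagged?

RPN = Severity × Occurrence × Detection:
  Item 3: 3 × 3 × 7 = 63
  Item 4: 3 × 10 × 6 = 180
  Item 5: 2 × 5 × 4 = 40
  Item 6: 5 × 7 × 7 = 245
  Item 7: 9 × 10 × 10 = 900
  Item 8: 4 × 8 × 8 = 256
  Item 9: 8 × 2 × 2 = 32
  Item 10: 7 × 2 × 6 = 84
  Item 11: 2 × 3 × 2 = 12
  Item 12: 2 × 9 × 2 = 36
Modes with RPN ≥ 34: Item 3 (63), Item 4 (180), Item 5 (40), Item 6 (245), Item 7 (900), Item 8 (256), Item 10 (84), Item 12 (36) → 8.

8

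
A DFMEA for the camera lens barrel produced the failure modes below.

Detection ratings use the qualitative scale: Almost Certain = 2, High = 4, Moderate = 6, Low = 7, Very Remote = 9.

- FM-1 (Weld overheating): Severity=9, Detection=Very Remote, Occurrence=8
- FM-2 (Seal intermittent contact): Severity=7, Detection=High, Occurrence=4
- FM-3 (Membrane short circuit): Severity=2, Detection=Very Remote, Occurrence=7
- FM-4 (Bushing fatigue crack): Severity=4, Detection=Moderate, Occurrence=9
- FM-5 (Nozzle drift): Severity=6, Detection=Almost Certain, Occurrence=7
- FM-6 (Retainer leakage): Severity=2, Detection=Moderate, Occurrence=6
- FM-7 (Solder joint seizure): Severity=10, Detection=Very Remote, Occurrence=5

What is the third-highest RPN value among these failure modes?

RPN = Severity × Occurrence × Detection:
  FM-1: 9 × 8 × 9 = 648
  FM-2: 7 × 4 × 4 = 112
  FM-3: 2 × 7 × 9 = 126
  FM-4: 4 × 9 × 6 = 216
  FM-5: 6 × 7 × 2 = 84
  FM-6: 2 × 6 × 6 = 72
  FM-7: 10 × 5 × 9 = 450
Sorted descending: 648, 450, 216, 126, 112, 84, 72.
The third-highest RPN is 216 (FM-4).

216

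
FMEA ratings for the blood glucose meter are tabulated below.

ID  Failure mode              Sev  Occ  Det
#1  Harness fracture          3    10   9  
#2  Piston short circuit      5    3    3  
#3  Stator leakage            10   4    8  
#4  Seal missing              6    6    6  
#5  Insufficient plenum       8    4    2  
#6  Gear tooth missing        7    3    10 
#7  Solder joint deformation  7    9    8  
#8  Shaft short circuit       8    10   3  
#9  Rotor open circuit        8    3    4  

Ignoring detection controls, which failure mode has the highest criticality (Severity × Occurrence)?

#8

Criticality = Severity × Occurrence:
  #1: 3 × 10 = 30
  #2: 5 × 3 = 15
  #3: 10 × 4 = 40
  #4: 6 × 6 = 36
  #5: 8 × 4 = 32
  #6: 7 × 3 = 21
  #7: 7 × 9 = 63
  #8: 8 × 10 = 80
  #9: 8 × 3 = 24
Highest criticality is 80 → #8.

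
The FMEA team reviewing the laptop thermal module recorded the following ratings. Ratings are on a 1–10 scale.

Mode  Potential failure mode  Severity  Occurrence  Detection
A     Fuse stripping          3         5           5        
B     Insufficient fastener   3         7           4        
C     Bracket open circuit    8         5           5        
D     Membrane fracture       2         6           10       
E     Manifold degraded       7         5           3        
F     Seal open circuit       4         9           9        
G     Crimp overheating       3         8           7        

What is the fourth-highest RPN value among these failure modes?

RPN = Severity × Occurrence × Detection:
  A: 3 × 5 × 5 = 75
  B: 3 × 7 × 4 = 84
  C: 8 × 5 × 5 = 200
  D: 2 × 6 × 10 = 120
  E: 7 × 5 × 3 = 105
  F: 4 × 9 × 9 = 324
  G: 3 × 8 × 7 = 168
Sorted descending: 324, 200, 168, 120, 105, 84, 75.
The fourth-highest RPN is 120 (D).

120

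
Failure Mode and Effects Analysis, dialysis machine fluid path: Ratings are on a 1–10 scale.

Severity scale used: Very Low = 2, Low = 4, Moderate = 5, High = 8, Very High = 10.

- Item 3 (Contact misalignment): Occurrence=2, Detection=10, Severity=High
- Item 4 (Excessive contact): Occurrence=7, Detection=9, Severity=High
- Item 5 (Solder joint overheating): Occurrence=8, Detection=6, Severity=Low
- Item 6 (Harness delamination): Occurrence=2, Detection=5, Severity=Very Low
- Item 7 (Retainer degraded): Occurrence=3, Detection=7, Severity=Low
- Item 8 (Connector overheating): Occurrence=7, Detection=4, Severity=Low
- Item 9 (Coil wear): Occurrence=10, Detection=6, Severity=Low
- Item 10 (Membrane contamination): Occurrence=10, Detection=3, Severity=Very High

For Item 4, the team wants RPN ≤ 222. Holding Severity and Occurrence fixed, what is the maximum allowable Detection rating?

3

Item 4: S=8, O=7, D=9 → current RPN = 504.
Fixed product = 56. Need 56 × D ≤ 222, so D ≤ 222/56 = 3.96.
Maximum integer Detection rating = 3 (gives RPN 168; D=4 would give 224 > 222).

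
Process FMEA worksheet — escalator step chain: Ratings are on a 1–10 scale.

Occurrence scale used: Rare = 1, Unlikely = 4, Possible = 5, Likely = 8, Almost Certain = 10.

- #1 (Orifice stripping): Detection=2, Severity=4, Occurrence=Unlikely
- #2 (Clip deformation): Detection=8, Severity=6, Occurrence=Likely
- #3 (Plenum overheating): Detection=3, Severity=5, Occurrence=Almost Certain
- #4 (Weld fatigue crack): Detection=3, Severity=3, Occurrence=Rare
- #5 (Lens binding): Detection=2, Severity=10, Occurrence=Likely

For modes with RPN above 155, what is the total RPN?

RPN = Severity × Occurrence × Detection:
  #1: 4 × 4 × 2 = 32
  #2: 6 × 8 × 8 = 384
  #3: 5 × 10 × 3 = 150
  #4: 3 × 1 × 3 = 9
  #5: 10 × 8 × 2 = 160
RPN > 155: #2 (384), #5 (160).
Sum: 384 + 160 = 544.

544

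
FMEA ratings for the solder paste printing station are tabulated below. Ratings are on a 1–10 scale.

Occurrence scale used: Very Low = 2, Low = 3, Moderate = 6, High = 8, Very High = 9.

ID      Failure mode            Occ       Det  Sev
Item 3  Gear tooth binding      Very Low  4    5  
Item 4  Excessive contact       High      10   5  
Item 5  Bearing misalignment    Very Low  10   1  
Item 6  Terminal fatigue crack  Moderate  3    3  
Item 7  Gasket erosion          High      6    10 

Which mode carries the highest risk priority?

Item 7

RPN = Severity × Occurrence × Detection:
  Item 3: 5 × 2 × 4 = 40
  Item 4: 5 × 8 × 10 = 400
  Item 5: 1 × 2 × 10 = 20
  Item 6: 3 × 6 × 3 = 54
  Item 7: 10 × 8 × 6 = 480
Highest RPN is 480 → Item 7.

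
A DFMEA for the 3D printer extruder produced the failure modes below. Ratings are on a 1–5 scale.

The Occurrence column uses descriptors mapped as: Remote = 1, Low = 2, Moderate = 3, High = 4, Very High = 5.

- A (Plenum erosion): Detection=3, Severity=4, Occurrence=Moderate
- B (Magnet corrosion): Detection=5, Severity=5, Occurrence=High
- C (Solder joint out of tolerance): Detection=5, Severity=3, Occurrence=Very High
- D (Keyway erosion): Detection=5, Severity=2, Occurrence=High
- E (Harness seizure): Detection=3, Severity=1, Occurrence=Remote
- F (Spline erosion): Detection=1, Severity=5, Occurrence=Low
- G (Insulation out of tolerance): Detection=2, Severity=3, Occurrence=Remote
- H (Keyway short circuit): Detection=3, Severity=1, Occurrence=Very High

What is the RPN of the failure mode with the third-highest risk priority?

40

RPN = Severity × Occurrence × Detection:
  A: 4 × 3 × 3 = 36
  B: 5 × 4 × 5 = 100
  C: 3 × 5 × 5 = 75
  D: 2 × 4 × 5 = 40
  E: 1 × 1 × 3 = 3
  F: 5 × 2 × 1 = 10
  G: 3 × 1 × 2 = 6
  H: 1 × 5 × 3 = 15
Sorted descending: 100, 75, 40, 36, 15, 10, 6, 3.
The third-highest RPN is 40 (D).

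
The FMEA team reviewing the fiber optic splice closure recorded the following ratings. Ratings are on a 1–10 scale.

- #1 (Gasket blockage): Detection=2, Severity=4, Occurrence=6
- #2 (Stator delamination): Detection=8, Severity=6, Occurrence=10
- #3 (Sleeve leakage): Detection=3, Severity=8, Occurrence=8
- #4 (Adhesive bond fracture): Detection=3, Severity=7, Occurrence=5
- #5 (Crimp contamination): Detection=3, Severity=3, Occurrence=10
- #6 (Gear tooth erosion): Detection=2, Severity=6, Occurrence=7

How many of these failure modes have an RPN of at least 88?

RPN = Severity × Occurrence × Detection:
  #1: 4 × 6 × 2 = 48
  #2: 6 × 10 × 8 = 480
  #3: 8 × 8 × 3 = 192
  #4: 7 × 5 × 3 = 105
  #5: 3 × 10 × 3 = 90
  #6: 6 × 7 × 2 = 84
Modes with RPN ≥ 88: #2 (480), #3 (192), #4 (105), #5 (90) → 4.

4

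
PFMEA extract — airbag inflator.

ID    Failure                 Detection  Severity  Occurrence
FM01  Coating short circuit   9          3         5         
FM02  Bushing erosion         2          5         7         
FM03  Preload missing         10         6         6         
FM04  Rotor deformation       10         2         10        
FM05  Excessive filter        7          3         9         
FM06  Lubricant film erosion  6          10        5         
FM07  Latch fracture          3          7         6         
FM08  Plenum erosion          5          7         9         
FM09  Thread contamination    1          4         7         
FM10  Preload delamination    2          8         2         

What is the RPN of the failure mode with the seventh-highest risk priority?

RPN = Severity × Occurrence × Detection:
  FM01: 3 × 5 × 9 = 135
  FM02: 5 × 7 × 2 = 70
  FM03: 6 × 6 × 10 = 360
  FM04: 2 × 10 × 10 = 200
  FM05: 3 × 9 × 7 = 189
  FM06: 10 × 5 × 6 = 300
  FM07: 7 × 6 × 3 = 126
  FM08: 7 × 9 × 5 = 315
  FM09: 4 × 7 × 1 = 28
  FM10: 8 × 2 × 2 = 32
Sorted descending: 360, 315, 300, 200, 189, 135, 126, 70, 32, 28.
The seventh-highest RPN is 126 (FM07).

126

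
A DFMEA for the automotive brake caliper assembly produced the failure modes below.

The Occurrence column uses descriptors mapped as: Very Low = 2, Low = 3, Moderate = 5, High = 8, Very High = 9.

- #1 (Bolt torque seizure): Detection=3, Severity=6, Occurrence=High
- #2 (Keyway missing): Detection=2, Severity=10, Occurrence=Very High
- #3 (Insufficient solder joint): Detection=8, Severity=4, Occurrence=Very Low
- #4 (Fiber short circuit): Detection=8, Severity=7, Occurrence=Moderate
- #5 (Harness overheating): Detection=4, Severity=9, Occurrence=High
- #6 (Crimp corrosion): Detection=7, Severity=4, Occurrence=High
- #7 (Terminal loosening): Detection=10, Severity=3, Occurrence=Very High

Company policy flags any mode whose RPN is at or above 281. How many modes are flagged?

1

RPN = Severity × Occurrence × Detection:
  #1: 6 × 8 × 3 = 144
  #2: 10 × 9 × 2 = 180
  #3: 4 × 2 × 8 = 64
  #4: 7 × 5 × 8 = 280
  #5: 9 × 8 × 4 = 288
  #6: 4 × 8 × 7 = 224
  #7: 3 × 9 × 10 = 270
Modes with RPN ≥ 281: #5 (288) → 1.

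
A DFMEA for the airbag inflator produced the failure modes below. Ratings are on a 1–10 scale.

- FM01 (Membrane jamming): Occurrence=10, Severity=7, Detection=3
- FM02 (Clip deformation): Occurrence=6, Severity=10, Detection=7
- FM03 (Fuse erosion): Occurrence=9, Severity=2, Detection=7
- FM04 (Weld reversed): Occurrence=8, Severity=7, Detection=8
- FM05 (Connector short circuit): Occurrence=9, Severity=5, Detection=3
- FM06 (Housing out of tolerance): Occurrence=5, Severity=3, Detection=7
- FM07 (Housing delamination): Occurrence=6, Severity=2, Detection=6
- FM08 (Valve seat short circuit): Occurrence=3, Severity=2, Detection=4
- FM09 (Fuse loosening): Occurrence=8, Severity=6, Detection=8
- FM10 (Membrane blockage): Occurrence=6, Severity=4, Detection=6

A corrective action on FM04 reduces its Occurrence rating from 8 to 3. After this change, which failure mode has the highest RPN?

FM02

RPN = Severity × Occurrence × Detection:
  FM01: 7 × 10 × 3 = 210
  FM02: 10 × 6 × 7 = 420
  FM03: 2 × 9 × 7 = 126
  FM04: 7 × 8 × 8 = 448
  FM05: 5 × 9 × 3 = 135
  FM06: 3 × 5 × 7 = 105
  FM07: 2 × 6 × 6 = 72
  FM08: 2 × 3 × 4 = 24
  FM09: 6 × 8 × 8 = 384
  FM10: 4 × 6 × 6 = 144
After action: FM04 → 7 × 3 × 8 = 168.
Revised RPNs: FM02=420, FM09=384, FM01=210, FM04=168, FM10=144, FM05=135, FM03=126, FM06=105, FM07=72, FM08=24.
Highest is now FM02 (420).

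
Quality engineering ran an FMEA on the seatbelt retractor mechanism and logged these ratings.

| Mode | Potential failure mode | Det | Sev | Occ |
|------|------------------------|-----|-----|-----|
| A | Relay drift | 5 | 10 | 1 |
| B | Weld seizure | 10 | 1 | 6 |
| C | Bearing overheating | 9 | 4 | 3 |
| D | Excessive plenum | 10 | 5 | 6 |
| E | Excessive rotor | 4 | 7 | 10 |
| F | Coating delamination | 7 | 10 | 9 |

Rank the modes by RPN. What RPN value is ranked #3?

280

RPN = Severity × Occurrence × Detection:
  A: 10 × 1 × 5 = 50
  B: 1 × 6 × 10 = 60
  C: 4 × 3 × 9 = 108
  D: 5 × 6 × 10 = 300
  E: 7 × 10 × 4 = 280
  F: 10 × 9 × 7 = 630
Sorted descending: 630, 300, 280, 108, 60, 50.
The third-highest RPN is 280 (E).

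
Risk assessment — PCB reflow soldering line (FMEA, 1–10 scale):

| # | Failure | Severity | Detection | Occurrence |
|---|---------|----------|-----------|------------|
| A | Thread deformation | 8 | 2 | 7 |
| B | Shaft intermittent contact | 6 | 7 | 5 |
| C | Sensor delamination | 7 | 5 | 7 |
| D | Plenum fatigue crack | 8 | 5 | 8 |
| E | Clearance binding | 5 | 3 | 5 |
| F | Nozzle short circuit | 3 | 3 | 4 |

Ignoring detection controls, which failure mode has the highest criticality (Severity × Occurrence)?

Criticality = Severity × Occurrence:
  A: 8 × 7 = 56
  B: 6 × 5 = 30
  C: 7 × 7 = 49
  D: 8 × 8 = 64
  E: 5 × 5 = 25
  F: 3 × 4 = 12
Highest criticality is 64 → D.

D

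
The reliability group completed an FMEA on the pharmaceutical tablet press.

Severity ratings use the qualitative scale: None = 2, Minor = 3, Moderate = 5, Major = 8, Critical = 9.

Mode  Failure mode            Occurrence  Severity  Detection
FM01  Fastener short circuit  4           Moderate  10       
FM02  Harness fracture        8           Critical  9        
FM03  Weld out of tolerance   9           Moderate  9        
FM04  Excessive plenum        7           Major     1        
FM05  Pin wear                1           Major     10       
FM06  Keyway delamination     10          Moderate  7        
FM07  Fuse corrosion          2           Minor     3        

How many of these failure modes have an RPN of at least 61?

RPN = Severity × Occurrence × Detection:
  FM01: 5 × 4 × 10 = 200
  FM02: 9 × 8 × 9 = 648
  FM03: 5 × 9 × 9 = 405
  FM04: 8 × 7 × 1 = 56
  FM05: 8 × 1 × 10 = 80
  FM06: 5 × 10 × 7 = 350
  FM07: 3 × 2 × 3 = 18
Modes with RPN ≥ 61: FM01 (200), FM02 (648), FM03 (405), FM05 (80), FM06 (350) → 5.

5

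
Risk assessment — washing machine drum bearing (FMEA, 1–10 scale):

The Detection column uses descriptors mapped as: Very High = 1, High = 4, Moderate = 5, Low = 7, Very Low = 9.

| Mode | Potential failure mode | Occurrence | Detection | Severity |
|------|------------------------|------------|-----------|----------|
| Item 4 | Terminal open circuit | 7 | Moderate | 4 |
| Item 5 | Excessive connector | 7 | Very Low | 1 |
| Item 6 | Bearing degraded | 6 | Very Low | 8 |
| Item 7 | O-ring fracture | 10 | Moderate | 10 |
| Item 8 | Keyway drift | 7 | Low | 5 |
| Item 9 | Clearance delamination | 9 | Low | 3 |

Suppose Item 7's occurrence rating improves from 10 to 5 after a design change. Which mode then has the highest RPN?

Item 6

RPN = Severity × Occurrence × Detection:
  Item 4: 4 × 7 × 5 = 140
  Item 5: 1 × 7 × 9 = 63
  Item 6: 8 × 6 × 9 = 432
  Item 7: 10 × 10 × 5 = 500
  Item 8: 5 × 7 × 7 = 245
  Item 9: 3 × 9 × 7 = 189
After action: Item 7 → 10 × 5 × 5 = 250.
Revised RPNs: Item 6=432, Item 7=250, Item 8=245, Item 9=189, Item 4=140, Item 5=63.
Highest is now Item 6 (432).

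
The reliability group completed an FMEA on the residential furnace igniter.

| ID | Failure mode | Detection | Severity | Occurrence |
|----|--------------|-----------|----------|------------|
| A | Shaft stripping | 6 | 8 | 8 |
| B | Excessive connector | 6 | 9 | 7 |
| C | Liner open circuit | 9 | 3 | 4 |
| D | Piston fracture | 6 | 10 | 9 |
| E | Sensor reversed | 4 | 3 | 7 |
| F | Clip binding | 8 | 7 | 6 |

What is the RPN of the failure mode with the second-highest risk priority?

384

RPN = Severity × Occurrence × Detection:
  A: 8 × 8 × 6 = 384
  B: 9 × 7 × 6 = 378
  C: 3 × 4 × 9 = 108
  D: 10 × 9 × 6 = 540
  E: 3 × 7 × 4 = 84
  F: 7 × 6 × 8 = 336
Sorted descending: 540, 384, 378, 336, 108, 84.
The second-highest RPN is 384 (A).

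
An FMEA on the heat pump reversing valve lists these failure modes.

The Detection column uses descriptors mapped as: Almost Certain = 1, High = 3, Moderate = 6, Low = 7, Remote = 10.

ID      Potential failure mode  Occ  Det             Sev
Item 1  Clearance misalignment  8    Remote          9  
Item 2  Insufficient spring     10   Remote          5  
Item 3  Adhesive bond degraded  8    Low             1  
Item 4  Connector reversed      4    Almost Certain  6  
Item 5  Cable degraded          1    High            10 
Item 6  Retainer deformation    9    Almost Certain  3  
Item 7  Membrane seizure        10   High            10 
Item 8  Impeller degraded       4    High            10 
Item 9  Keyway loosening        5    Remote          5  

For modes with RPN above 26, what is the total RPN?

2003

RPN = Severity × Occurrence × Detection:
  Item 1: 9 × 8 × 10 = 720
  Item 2: 5 × 10 × 10 = 500
  Item 3: 1 × 8 × 7 = 56
  Item 4: 6 × 4 × 1 = 24
  Item 5: 10 × 1 × 3 = 30
  Item 6: 3 × 9 × 1 = 27
  Item 7: 10 × 10 × 3 = 300
  Item 8: 10 × 4 × 3 = 120
  Item 9: 5 × 5 × 10 = 250
RPN > 26: Item 1 (720), Item 2 (500), Item 3 (56), Item 5 (30), Item 6 (27), Item 7 (300), Item 8 (120), Item 9 (250).
Sum: 720 + 500 + 56 + 30 + 27 + 300 + 120 + 250 = 2003.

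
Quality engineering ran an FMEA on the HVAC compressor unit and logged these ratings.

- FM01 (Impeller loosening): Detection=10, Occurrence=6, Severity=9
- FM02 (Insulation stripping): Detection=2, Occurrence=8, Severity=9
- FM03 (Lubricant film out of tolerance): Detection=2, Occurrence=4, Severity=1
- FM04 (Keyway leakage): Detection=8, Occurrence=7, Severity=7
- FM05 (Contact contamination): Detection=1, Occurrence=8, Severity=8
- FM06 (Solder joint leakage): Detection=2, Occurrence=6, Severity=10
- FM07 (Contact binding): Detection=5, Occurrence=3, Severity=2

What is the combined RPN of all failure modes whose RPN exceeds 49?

RPN = Severity × Occurrence × Detection:
  FM01: 9 × 6 × 10 = 540
  FM02: 9 × 8 × 2 = 144
  FM03: 1 × 4 × 2 = 8
  FM04: 7 × 7 × 8 = 392
  FM05: 8 × 8 × 1 = 64
  FM06: 10 × 6 × 2 = 120
  FM07: 2 × 3 × 5 = 30
RPN > 49: FM01 (540), FM02 (144), FM04 (392), FM05 (64), FM06 (120).
Sum: 540 + 144 + 392 + 64 + 120 = 1260.

1260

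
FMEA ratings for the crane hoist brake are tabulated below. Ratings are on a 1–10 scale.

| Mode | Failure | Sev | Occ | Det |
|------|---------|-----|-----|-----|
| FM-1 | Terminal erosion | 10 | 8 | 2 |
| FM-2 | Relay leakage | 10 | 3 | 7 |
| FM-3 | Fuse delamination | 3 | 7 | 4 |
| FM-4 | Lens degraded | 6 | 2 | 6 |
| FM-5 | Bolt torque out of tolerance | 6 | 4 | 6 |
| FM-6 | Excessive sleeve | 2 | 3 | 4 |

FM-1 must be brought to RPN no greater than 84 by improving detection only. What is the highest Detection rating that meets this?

1

FM-1: S=10, O=8, D=2 → current RPN = 160.
Fixed product = 80. Need 80 × D ≤ 84, so D ≤ 84/80 = 1.05.
Maximum integer Detection rating = 1 (gives RPN 80; D=2 would give 160 > 84).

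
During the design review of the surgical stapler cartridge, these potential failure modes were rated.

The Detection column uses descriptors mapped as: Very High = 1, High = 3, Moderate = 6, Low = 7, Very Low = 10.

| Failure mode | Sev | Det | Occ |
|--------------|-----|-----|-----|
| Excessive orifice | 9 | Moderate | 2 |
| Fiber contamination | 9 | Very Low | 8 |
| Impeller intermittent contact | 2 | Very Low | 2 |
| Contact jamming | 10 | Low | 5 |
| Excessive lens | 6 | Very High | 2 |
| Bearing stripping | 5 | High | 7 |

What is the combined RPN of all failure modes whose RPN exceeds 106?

RPN = Severity × Occurrence × Detection:
  Excessive orifice: 9 × 2 × 6 = 108
  Fiber contamination: 9 × 8 × 10 = 720
  Impeller intermittent contact: 2 × 2 × 10 = 40
  Contact jamming: 10 × 5 × 7 = 350
  Excessive lens: 6 × 2 × 1 = 12
  Bearing stripping: 5 × 7 × 3 = 105
RPN > 106: Excessive orifice (108), Fiber contamination (720), Contact jamming (350).
Sum: 108 + 720 + 350 = 1178.

1178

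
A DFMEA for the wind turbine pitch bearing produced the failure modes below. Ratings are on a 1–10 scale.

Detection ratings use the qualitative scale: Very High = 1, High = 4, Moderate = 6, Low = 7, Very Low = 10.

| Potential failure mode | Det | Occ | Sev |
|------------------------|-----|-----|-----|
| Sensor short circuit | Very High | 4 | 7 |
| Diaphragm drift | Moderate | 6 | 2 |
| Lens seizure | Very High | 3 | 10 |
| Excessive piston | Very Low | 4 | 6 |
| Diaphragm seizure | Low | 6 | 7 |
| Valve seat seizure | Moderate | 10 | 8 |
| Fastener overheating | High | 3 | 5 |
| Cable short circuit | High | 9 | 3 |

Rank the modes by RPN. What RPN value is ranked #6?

RPN = Severity × Occurrence × Detection:
  Sensor short circuit: 7 × 4 × 1 = 28
  Diaphragm drift: 2 × 6 × 6 = 72
  Lens seizure: 10 × 3 × 1 = 30
  Excessive piston: 6 × 4 × 10 = 240
  Diaphragm seizure: 7 × 6 × 7 = 294
  Valve seat seizure: 8 × 10 × 6 = 480
  Fastener overheating: 5 × 3 × 4 = 60
  Cable short circuit: 3 × 9 × 4 = 108
Sorted descending: 480, 294, 240, 108, 72, 60, 30, 28.
The sixth-highest RPN is 60 (Fastener overheating).

60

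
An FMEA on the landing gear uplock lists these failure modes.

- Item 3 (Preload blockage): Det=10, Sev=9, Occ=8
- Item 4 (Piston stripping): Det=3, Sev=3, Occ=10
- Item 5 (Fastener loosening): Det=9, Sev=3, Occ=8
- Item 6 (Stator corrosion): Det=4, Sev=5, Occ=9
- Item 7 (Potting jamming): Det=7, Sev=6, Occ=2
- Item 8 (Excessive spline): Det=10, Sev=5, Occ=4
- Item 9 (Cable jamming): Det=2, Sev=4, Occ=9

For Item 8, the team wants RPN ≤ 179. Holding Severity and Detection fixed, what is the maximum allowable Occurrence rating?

Item 8: S=5, O=4, D=10 → current RPN = 200.
Fixed product = 50. Need 50 × O ≤ 179, so O ≤ 179/50 = 3.58.
Maximum integer Occurrence rating = 3 (gives RPN 150; O=4 would give 200 > 179).

3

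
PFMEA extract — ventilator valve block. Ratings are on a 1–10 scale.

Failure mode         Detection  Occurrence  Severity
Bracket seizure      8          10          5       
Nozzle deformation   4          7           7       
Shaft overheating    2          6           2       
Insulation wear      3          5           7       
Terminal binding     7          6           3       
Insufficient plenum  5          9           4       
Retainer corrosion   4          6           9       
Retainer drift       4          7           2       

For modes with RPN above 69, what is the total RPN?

RPN = Severity × Occurrence × Detection:
  Bracket seizure: 5 × 10 × 8 = 400
  Nozzle deformation: 7 × 7 × 4 = 196
  Shaft overheating: 2 × 6 × 2 = 24
  Insulation wear: 7 × 5 × 3 = 105
  Terminal binding: 3 × 6 × 7 = 126
  Insufficient plenum: 4 × 9 × 5 = 180
  Retainer corrosion: 9 × 6 × 4 = 216
  Retainer drift: 2 × 7 × 4 = 56
RPN > 69: Bracket seizure (400), Nozzle deformation (196), Insulation wear (105), Terminal binding (126), Insufficient plenum (180), Retainer corrosion (216).
Sum: 400 + 196 + 105 + 126 + 180 + 216 = 1223.

1223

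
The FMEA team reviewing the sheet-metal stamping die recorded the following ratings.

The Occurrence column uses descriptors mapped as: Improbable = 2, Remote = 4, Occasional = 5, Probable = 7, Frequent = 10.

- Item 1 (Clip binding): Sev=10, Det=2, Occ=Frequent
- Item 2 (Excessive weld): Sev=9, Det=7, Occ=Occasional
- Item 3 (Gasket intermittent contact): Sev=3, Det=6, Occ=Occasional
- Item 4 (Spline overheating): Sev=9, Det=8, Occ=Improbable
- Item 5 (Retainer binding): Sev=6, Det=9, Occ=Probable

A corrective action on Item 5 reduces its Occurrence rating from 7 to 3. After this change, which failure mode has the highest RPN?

RPN = Severity × Occurrence × Detection:
  Item 1: 10 × 10 × 2 = 200
  Item 2: 9 × 5 × 7 = 315
  Item 3: 3 × 5 × 6 = 90
  Item 4: 9 × 2 × 8 = 144
  Item 5: 6 × 7 × 9 = 378
After action: Item 5 → 6 × 3 × 9 = 162.
Revised RPNs: Item 2=315, Item 1=200, Item 5=162, Item 4=144, Item 3=90.
Highest is now Item 2 (315).

Item 2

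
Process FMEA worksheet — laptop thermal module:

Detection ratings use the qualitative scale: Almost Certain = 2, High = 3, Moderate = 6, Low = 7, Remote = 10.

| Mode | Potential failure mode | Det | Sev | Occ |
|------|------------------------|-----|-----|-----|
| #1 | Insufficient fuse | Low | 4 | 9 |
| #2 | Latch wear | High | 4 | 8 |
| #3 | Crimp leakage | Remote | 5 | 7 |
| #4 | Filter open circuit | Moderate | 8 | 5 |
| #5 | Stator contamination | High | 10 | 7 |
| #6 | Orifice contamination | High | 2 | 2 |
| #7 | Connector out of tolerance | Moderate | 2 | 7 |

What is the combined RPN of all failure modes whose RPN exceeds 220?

RPN = Severity × Occurrence × Detection:
  #1: 4 × 9 × 7 = 252
  #2: 4 × 8 × 3 = 96
  #3: 5 × 7 × 10 = 350
  #4: 8 × 5 × 6 = 240
  #5: 10 × 7 × 3 = 210
  #6: 2 × 2 × 3 = 12
  #7: 2 × 7 × 6 = 84
RPN > 220: #1 (252), #3 (350), #4 (240).
Sum: 252 + 350 + 240 = 842.

842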